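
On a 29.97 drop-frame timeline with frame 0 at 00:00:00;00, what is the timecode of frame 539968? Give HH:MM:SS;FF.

Ten DF minutes hold 17982 frames, so frame 539968 lies in block 30 (frames 539460–557441) with 508 frames into that block.
The block's first minute is 1800 frames and the rest 1798 each; 508 frames reaches minute 0, so 30 × 18 + 0 × 2 = 540 labels have been skipped so far.
Adding those back, label number 539968 + 540 = 540508 at 30 labels/s is 18016 s + 28 f = 5 h 0 min 16 s frame 28, i.e. 05:00:16;28.

05:00:16;28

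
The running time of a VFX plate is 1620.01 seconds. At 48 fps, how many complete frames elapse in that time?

Frames = 1620.01 × 48 = 1944012/25 ≈ 77760.4800.
Complete frames: 77760.

77760 frames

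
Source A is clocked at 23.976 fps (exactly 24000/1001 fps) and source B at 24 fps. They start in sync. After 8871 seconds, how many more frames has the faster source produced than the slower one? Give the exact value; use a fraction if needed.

A emits 24000/1001 × 8871 = 212904000/1001 frames; B emits 24 × 8871 = 212904.
Difference = 212904/1001 frames (≈ 212.6913); B is ahead of A.

212904/1001 frames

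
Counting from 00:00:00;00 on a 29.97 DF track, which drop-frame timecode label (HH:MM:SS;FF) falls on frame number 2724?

Ten DF minutes hold 17982 frames, so frame 2724 lies in block 0 (frames 0–17981) with 2724 frames into that block.
The block's first minute is 1800 frames and the rest 1798 each; 2724 frames reaches minute 1, so 0 × 18 + 1 × 2 = 2 labels have been skipped so far.
Adding those back, label number 2724 + 2 = 2726 at 30 labels/s is 90 s + 26 f = 0 h 1 min 30 s frame 26, i.e. 00:01:30;26.

00:01:30;26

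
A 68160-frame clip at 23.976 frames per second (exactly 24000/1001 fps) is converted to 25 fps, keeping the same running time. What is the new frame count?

71071 frames

Target frames = source frames × (target rate / source rate) = 68160 × (25)/(24000/1001) = 68160 × 1001/960 = 71071.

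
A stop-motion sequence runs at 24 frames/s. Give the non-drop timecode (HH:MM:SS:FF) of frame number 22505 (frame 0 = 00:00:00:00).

00:15:37:17

22505 ÷ 24 = 937 full seconds, remainder 17 frames.
937 s = 0 h 15 min 37 s.
Timecode: 00:15:37:17.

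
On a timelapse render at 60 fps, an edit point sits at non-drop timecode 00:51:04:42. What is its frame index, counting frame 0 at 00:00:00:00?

183882

Total seconds to the label: (0 × 3600 + 51 × 60 + 4) = 3064.
Frame index = 3064 × 60 + 42 = 183882.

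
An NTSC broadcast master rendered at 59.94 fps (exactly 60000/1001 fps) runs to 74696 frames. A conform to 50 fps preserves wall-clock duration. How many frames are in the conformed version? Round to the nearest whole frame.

62309 frames

Frames at target rate = 74696 × (50) / (60000/1001) = 9346337/150 ≈ 62308.913.
Nearest whole frame: 62309.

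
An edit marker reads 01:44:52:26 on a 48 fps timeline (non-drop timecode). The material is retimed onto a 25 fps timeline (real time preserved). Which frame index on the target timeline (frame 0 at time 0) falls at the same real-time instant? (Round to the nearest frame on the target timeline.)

frame 157314

Source frame index: (1×3600 + 44×60 + 52) × 48 + 26 = 302042.
Real time: 302042 / (48) = 151021/24 s.
Target frame: (151021/24) × (25) = 3775525/24 ≈ 157313.542 → 157314.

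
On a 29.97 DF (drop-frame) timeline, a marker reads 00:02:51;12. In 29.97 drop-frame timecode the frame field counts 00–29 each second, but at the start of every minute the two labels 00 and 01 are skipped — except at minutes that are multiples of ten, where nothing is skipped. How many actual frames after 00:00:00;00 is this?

Complete 10-minute blocks: 0, each 17982 frames → 0.
Remaining 2 whole minutes in the current block: 1800 + 1 × 1798 = 3598 frames.
Within the current minute: 51 × 30 + 12 − 2 = 1540 (labels ;00/;01 skipped at this minute). Total = 0 + 3598 + 1540 = 5138.

5138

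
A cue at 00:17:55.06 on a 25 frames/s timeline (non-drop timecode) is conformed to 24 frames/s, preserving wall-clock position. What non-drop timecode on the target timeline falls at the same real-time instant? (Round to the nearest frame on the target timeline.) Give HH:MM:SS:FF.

Source frame index: (0×3600 + 17×60 + 55) × 25 + 6 = 26881.
Real time: 26881 / (25) = 26881/25 s.
Target frame: (26881/25) × (24) = 645144/25 ≈ 25805.760 → 25806.
At 24 labels/s: frame 25806 → 00:17:55:06.

00:17:55:06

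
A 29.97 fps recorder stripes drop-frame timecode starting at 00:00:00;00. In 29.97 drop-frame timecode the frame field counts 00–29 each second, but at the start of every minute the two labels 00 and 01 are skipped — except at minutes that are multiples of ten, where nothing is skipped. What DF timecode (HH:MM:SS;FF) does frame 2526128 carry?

23:24:48;16

Ten DF minutes hold 17982 frames, so frame 2526128 lies in block 140 (frames 2517480–2535461) with 8648 frames into that block.
The block's first minute is 1800 frames and the rest 1798 each; 8648 frames reaches minute 4, so 140 × 18 + 4 × 2 = 2528 labels have been skipped so far.
Adding those back, label number 2526128 + 2528 = 2528656 at 30 labels/s is 84288 s + 16 f = 23 h 24 min 48 s frame 16, i.e. 23:24:48;16.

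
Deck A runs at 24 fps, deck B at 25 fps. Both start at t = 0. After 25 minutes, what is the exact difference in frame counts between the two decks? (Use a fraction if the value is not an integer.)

25 min = 1500 s.
A emits 24 × 1500 = 36000 frames; B emits 25 × 1500 = 37500.
Difference = 1500 frames; B is ahead of A.

1500 frames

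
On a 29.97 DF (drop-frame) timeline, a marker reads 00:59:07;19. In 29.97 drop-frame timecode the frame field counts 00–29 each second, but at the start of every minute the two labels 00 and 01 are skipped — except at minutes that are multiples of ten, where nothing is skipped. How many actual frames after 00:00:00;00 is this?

106321

As if non-drop at 30 labels/s: (0 × 3600 + 59 × 60 + 7) × 30 + 19 = 106429.
Minute boundaries passed: 59; those not divisible by 10: 59 − 5 = 54; dropped labels = 2 × 54 = 108.
Actual frame index = 106429 − 108 = 106321.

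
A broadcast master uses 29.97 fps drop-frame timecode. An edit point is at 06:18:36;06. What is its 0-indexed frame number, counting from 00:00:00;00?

As if non-drop at 30 labels/s: (6 × 3600 + 18 × 60 + 36) × 30 + 6 = 681486.
Minute boundaries passed: 378; those not divisible by 10: 378 − 37 = 341; dropped labels = 2 × 341 = 682.
Actual frame index = 681486 − 682 = 680804.

680804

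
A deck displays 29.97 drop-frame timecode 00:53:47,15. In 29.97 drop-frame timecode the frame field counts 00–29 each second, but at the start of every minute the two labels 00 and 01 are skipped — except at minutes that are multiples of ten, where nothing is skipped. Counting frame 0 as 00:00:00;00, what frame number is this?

96729

Complete 10-minute blocks: 5, each 17982 frames → 89910.
Remaining 3 whole minutes in the current block: 1800 + 2 × 1798 = 5396 frames.
Within the current minute: 47 × 30 + 15 − 2 = 1423 (labels ;00/;01 skipped at this minute). Total = 89910 + 5396 + 1423 = 96729.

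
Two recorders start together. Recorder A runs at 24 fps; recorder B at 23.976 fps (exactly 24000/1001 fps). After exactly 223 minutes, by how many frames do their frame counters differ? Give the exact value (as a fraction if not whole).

321120/1001 frames

223 min = 13380 s.
A emits 24 × 13380 = 321120 frames; B emits 24000/1001 × 13380 = 321120000/1001.
Difference = 321120/1001 frames (≈ 320.7992); B is behind A.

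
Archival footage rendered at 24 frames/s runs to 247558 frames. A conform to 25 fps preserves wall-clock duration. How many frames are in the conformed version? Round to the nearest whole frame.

257873 frames

Frames at target rate = 247558 × (25) / (24) = 3094475/12 ≈ 257872.917.
Nearest whole frame: 257873.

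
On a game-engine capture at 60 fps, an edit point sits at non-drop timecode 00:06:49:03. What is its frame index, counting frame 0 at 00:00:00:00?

Total seconds to the label: (0 × 3600 + 6 × 60 + 49) = 409.
Frame index = 409 × 60 + 3 = 24543.

24543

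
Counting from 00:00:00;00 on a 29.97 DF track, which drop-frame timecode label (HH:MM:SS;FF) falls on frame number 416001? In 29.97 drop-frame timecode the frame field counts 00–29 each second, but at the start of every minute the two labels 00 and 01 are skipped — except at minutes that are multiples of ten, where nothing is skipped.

Each 10-minute DF block holds 10 × 60 × 30 − 9 × 2 = 17982 frames. 416001 ÷ 17982 → 23 full blocks, remainder 2415.
Within the partial block the first minute is 1800 frames and each further minute 1798, so 1 further minute boundary passed. Total skipped labels = 18 × 23 + 2 × 1 = 416.
Non-drop label index = 416001 + 416 = 416417; at 30 labels/s that is 03:51:20:17, i.e. DF 03:51:20;17.

03:51:20;17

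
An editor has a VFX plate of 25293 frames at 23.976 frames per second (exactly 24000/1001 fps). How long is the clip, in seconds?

1054.928875 seconds

Running time = 25293 / (24000/1001) = 1054.928875 s.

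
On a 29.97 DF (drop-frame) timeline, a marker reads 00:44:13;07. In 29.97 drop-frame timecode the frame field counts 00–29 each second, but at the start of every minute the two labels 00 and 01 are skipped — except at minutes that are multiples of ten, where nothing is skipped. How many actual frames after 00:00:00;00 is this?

Complete 10-minute blocks: 4, each 17982 frames → 71928.
Remaining 4 whole minutes in the current block: 1800 + 3 × 1798 = 7194 frames.
Within the current minute: 13 × 30 + 7 − 2 = 395 (labels ;00/;01 skipped at this minute). Total = 71928 + 7194 + 395 = 79517.

79517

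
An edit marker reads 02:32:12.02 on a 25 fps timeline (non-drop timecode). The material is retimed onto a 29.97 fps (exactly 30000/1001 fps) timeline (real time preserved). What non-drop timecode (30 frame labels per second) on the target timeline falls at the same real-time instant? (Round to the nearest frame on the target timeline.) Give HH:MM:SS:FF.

Source frame index: (2×3600 + 32×60 + 12) × 25 + 2 = 228302.
Real time: 228302 / (25) = 228302/25 s.
Target frame: (228302/25) × (30000/1001) = 273962400/1001 ≈ 273688.711 → 273689.
At 30 labels/s: frame 273689 → 02:32:02:29.

02:32:02:29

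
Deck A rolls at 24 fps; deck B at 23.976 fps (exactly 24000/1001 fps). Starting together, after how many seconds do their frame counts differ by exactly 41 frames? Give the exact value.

The gap grows by |24000/1001 − 24| = 24/1001 frames per second.
Time for a 41-frame gap: 41 ÷ (24/1001) = 41041/24 s.

41041/24 seconds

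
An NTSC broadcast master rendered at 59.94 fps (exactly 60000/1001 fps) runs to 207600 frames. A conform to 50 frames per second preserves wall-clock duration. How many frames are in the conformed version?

Target frames = source frames × (target rate / source rate) = 207600 × (50)/(60000/1001) = 207600 × 1001/1200 = 173173.

173173 frames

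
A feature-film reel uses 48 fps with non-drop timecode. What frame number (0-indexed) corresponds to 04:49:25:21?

833541

Total seconds to the label: (4 × 3600 + 49 × 60 + 25) = 17365.
Frame index = 17365 × 48 + 21 = 833541.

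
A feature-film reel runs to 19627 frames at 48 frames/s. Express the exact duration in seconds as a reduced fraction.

19627/48 seconds

Running time = 19627 ÷ (48) = 19627 × 1/48 = 19627/48 s.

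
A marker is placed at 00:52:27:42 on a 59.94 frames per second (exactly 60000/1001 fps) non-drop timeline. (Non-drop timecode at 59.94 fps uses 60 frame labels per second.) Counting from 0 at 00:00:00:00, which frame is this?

Total seconds to the label: (0 × 3600 + 52 × 60 + 27) = 3147.
Frame index = 3147 × 60 + 42 = 188862.

frame 188862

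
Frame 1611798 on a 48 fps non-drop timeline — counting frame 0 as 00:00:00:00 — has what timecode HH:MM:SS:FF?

09:19:39:06

1611798 ÷ 48 = 33579 full seconds, remainder 6 frames.
33579 s = 9 h 19 min 39 s.
Timecode: 09:19:39:06.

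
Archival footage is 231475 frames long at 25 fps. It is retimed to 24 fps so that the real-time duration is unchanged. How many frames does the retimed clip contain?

222216 frames

Target frames = source frames × (target rate / source rate) = 231475 × (24)/(25) = 231475 × 24/25 = 222216.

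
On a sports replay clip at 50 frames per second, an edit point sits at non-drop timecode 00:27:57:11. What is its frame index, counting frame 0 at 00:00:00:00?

frame 83861

Total seconds to the label: (0 × 3600 + 27 × 60 + 57) = 1677.
Frame index = 1677 × 50 + 11 = 83861.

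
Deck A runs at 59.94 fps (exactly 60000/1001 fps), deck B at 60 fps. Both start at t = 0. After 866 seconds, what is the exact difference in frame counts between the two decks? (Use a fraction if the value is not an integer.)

51960/1001 frames

A emits 60000/1001 × 866 = 51960000/1001 frames; B emits 60 × 866 = 51960.
Difference = 51960/1001 frames (≈ 51.9081); B is ahead of A.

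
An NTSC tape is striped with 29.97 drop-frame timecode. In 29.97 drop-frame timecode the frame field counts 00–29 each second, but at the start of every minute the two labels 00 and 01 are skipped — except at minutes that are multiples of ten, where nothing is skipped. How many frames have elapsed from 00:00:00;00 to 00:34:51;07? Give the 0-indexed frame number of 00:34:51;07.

62675

Complete 10-minute blocks: 3, each 17982 frames → 53946.
Remaining 4 whole minutes in the current block: 1800 + 3 × 1798 = 7194 frames.
Within the current minute: 51 × 30 + 7 − 2 = 1535 (labels ;00/;01 skipped at this minute). Total = 53946 + 7194 + 1535 = 62675.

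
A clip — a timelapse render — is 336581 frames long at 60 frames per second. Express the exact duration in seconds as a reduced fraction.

336581/60 seconds

Running time = 336581 ÷ (60) = 336581 × 1/60 = 336581/60 s.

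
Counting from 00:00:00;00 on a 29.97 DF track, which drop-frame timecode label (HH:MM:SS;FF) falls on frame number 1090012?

Each 10-minute DF block holds 10 × 60 × 30 − 9 × 2 = 17982 frames. 1090012 ÷ 17982 → 60 full blocks, remainder 11092.
Within the partial block the first minute is 1800 frames and each further minute 1798, so 6 further minute boundaries passed. Total skipped labels = 18 × 60 + 2 × 6 = 1092.
Non-drop label index = 1090012 + 1092 = 1091104; at 30 labels/s that is 10:06:10:04, i.e. DF 10:06:10;04.

10:06:10;04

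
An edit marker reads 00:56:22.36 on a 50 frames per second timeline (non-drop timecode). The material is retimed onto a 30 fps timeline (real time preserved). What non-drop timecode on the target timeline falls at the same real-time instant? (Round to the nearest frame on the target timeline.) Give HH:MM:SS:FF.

00:56:22:22

Source frame index: (0×3600 + 56×60 + 22) × 50 + 36 = 169136.
Real time: 169136 / (50) = 84568/25 s.
Target frame: (84568/25) × (30) = 507408/5 ≈ 101481.600 → 101482.
At 30 labels/s: frame 101482 → 00:56:22:22.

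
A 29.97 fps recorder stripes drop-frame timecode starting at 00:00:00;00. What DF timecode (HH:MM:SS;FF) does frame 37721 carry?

00:20:58;17

Ten DF minutes hold 17982 frames, so frame 37721 lies in block 2 (frames 35964–53945) with 1757 frames into that block.
The block's first minute is 1800 frames and the rest 1798 each; 1757 frames reaches minute 0, so 2 × 18 + 0 × 2 = 36 labels have been skipped so far.
Adding those back, label number 37721 + 36 = 37757 at 30 labels/s is 1258 s + 17 f = 0 h 20 min 58 s frame 17, i.e. 00:20:58;17.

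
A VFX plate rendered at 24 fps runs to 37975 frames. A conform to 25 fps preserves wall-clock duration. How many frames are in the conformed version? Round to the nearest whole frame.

Frames at target rate = 37975 × (25) / (24) = 949375/24 ≈ 39557.292.
Nearest whole frame: 39557.

39557 frames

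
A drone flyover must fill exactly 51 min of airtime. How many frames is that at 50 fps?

153000 frames

51 min = 3060 s.
Frames = 3060 × 50 = 153000.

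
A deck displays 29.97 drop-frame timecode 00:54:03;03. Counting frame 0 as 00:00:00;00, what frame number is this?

Complete 10-minute blocks: 5, each 17982 frames → 89910.
Remaining 4 whole minutes in the current block: 1800 + 3 × 1798 = 7194 frames.
Within the current minute: 3 × 30 + 3 − 2 = 91 (labels ;00/;01 skipped at this minute). Total = 89910 + 7194 + 91 = 97195.

97195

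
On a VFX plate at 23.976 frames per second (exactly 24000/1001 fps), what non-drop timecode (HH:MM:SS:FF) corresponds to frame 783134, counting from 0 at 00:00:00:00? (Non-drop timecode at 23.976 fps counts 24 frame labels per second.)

09:03:50:14

783134 ÷ 24 = 32630 full seconds, remainder 14 frames.
32630 s = 9 h 3 min 50 s.
Timecode: 09:03:50:14.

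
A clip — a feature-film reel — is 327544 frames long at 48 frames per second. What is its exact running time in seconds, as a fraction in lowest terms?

40943/6 seconds

Running time = 327544 ÷ (48) = 327544 × 1/48 = 40943/6 s.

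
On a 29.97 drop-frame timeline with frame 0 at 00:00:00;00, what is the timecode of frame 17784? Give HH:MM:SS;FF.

00:09:53;12

Ten DF minutes hold 17982 frames, so frame 17784 lies in block 0 (frames 0–17981) with 17784 frames into that block.
The block's first minute is 1800 frames and the rest 1798 each; 17784 frames reaches minute 9, so 0 × 18 + 9 × 2 = 18 labels have been skipped so far.
Adding those back, label number 17784 + 18 = 17802 at 30 labels/s is 593 s + 12 f = 0 h 9 min 53 s frame 12, i.e. 00:09:53;12.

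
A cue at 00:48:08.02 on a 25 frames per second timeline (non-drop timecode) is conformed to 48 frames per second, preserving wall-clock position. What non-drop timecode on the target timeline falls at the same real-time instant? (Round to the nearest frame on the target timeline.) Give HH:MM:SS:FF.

00:48:08:04

Source frame index: (0×3600 + 48×60 + 8) × 25 + 2 = 72202.
Real time: 72202 / (25) = 72202/25 s.
Target frame: (72202/25) × (48) = 3465696/25 ≈ 138627.840 → 138628.
At 48 labels/s: frame 138628 → 00:48:08:04.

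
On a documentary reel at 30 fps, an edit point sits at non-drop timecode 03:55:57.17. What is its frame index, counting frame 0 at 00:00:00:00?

frame 424727

Total seconds to the label: (3 × 3600 + 55 × 60 + 57) = 14157.
Frame index = 14157 × 30 + 17 = 424727.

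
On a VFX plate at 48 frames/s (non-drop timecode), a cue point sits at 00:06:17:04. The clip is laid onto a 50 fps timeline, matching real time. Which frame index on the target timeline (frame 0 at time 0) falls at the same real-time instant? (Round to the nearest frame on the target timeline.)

frame 18854

Source frame index: (0×3600 + 6×60 + 17) × 48 + 4 = 18100.
Real time: 18100 / (48) = 4525/12 s.
Target frame: (4525/12) × (50) = 113125/6 ≈ 18854.167 → 18854.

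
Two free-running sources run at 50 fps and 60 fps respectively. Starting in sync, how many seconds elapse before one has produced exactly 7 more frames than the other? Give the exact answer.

The gap grows by |60 − 50| = 10 frames per second.
Time for a 7-frame gap: 7 ÷ (10) = 0.7 s.

0.7 seconds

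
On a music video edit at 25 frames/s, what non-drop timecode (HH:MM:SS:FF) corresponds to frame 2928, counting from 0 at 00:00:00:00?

00:01:57:03

2928 ÷ 25 = 117 full seconds, remainder 3 frames.
117 s = 0 h 1 min 57 s.
Timecode: 00:01:57:03.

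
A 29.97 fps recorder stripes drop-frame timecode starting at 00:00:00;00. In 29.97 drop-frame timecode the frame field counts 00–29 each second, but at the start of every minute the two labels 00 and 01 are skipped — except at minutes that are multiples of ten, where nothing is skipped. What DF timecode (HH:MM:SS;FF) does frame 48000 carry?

00:26:41;18

Each 10-minute DF block holds 10 × 60 × 30 − 9 × 2 = 17982 frames. 48000 ÷ 17982 → 2 full blocks, remainder 12036.
Within the partial block the first minute is 1800 frames and each further minute 1798, so 6 further minute boundaries passed. Total skipped labels = 18 × 2 + 2 × 6 = 48.
Non-drop label index = 48000 + 48 = 48048; at 30 labels/s that is 00:26:41:18, i.e. DF 00:26:41;18.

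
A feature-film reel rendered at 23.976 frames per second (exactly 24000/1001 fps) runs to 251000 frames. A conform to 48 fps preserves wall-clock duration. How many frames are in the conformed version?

Target frames = source frames × (target rate / source rate) = 251000 × (48)/(24000/1001) = 251000 × 1001/500 = 502502.

502502 frames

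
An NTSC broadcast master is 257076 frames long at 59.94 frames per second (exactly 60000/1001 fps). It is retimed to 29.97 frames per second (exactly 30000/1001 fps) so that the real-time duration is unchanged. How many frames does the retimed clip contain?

128538 frames

Target frames = source frames × (target rate / source rate) = 257076 × (30000/1001)/(60000/1001) = 257076 × 1/2 = 128538.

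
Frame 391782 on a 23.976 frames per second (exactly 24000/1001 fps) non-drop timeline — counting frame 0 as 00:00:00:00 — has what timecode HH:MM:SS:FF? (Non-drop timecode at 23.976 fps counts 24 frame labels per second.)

391782 ÷ 24 = 16324 full seconds, remainder 6 frames.
16324 s = 4 h 32 min 4 s.
Timecode: 04:32:04:06.

04:32:04:06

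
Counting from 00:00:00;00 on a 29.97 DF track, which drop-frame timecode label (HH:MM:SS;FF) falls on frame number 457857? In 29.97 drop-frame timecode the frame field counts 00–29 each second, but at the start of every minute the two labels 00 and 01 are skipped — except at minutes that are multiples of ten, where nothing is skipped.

Ten DF minutes hold 17982 frames, so frame 457857 lies in block 25 (frames 449550–467531) with 8307 frames into that block.
The block's first minute is 1800 frames and the rest 1798 each; 8307 frames reaches minute 4, so 25 × 18 + 4 × 2 = 458 labels have been skipped so far.
Adding those back, label number 457857 + 458 = 458315 at 30 labels/s is 15277 s + 5 f = 4 h 14 min 37 s frame 5, i.e. 04:14:37;05.

04:14:37;05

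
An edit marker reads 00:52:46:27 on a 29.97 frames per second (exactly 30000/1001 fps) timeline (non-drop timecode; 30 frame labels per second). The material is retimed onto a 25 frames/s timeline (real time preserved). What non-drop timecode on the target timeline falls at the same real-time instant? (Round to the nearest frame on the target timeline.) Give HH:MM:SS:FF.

Source frame index: (0×3600 + 52×60 + 46) × 30 + 27 = 95007.
Real time: 95007 / (30000/1001) = 31700669/10000 s.
Target frame: (31700669/10000) × (25) = 31700669/400 ≈ 79251.673 → 79252.
At 25 labels/s: frame 79252 → 00:52:50:02.

00:52:50:02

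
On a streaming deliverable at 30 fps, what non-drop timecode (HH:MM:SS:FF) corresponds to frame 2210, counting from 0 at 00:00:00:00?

2210 ÷ 30 = 73 full seconds, remainder 20 frames.
73 s = 0 h 1 min 13 s.
Timecode: 00:01:13:20.

00:01:13:20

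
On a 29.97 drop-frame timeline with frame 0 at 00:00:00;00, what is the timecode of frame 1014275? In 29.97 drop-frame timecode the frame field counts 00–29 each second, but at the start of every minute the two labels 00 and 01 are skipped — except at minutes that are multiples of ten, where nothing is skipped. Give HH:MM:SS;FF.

Each 10-minute DF block holds 10 × 60 × 30 − 9 × 2 = 17982 frames. 1014275 ÷ 17982 → 56 full blocks, remainder 7283.
Within the partial block the first minute is 1800 frames and each further minute 1798, so 4 further minute boundaries passed. Total skipped labels = 18 × 56 + 2 × 4 = 1016.
Non-drop label index = 1014275 + 1016 = 1015291; at 30 labels/s that is 09:24:03:01, i.e. DF 09:24:03;01.

09:24:03;01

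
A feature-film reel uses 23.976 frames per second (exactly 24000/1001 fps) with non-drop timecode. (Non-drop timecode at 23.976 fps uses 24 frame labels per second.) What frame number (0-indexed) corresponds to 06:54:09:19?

596395

Total seconds to the label: (6 × 3600 + 54 × 60 + 9) = 24849.
Frame index = 24849 × 24 + 19 = 596395.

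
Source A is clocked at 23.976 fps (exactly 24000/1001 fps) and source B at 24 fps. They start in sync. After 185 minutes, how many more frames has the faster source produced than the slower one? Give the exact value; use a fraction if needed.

266400/1001 frames

185 min = 11100 s.
A emits 24000/1001 × 11100 = 266400000/1001 frames; B emits 24 × 11100 = 266400.
Difference = 266400/1001 frames (≈ 266.1339); B is ahead of A.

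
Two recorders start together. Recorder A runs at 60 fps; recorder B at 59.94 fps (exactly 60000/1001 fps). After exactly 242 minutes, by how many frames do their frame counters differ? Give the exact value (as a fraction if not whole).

79200/91 frames

242 min = 14520 s.
A emits 60 × 14520 = 871200 frames; B emits 60000/1001 × 14520 = 79200000/91.
Difference = 79200/91 frames (≈ 870.3297); B is behind A.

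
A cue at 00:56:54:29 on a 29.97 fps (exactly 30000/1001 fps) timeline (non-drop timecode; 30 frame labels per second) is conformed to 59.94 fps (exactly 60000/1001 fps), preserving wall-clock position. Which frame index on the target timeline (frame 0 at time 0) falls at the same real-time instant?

frame 204898

Source frame index: (0×3600 + 56×60 + 54) × 30 + 29 = 102449.
Real time: 102449 / (30000/1001) = 102551449/30000 s.
Target frame: (102551449/30000) × (60000/1001) = 204898.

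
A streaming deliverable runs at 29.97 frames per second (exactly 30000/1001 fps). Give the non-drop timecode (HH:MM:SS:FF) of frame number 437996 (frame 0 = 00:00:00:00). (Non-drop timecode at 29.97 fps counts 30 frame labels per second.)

437996 ÷ 30 = 14599 full seconds, remainder 26 frames.
14599 s = 4 h 3 min 19 s.
Timecode: 04:03:19:26.

04:03:19:26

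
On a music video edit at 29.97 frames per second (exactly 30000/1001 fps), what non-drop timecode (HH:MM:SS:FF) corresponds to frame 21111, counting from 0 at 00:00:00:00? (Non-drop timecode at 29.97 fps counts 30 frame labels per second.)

21111 ÷ 30 = 703 full seconds, remainder 21 frames.
703 s = 0 h 11 min 43 s.
Timecode: 00:11:43:21.

00:11:43:21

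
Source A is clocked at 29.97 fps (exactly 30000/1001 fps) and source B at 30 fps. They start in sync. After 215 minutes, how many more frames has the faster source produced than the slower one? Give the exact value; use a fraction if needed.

215 min = 12900 s.
A emits 30000/1001 × 12900 = 387000000/1001 frames; B emits 30 × 12900 = 387000.
Difference = 387000/1001 frames (≈ 386.6134); B is ahead of A.

387000/1001 frames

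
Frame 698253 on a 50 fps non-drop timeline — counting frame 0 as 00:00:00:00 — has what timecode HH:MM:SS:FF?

698253 ÷ 50 = 13965 full seconds, remainder 3 frames.
13965 s = 3 h 52 min 45 s.
Timecode: 03:52:45:03.

03:52:45:03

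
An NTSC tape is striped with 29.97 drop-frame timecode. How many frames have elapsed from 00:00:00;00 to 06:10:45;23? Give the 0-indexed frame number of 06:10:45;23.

666707

Complete 10-minute blocks: 37, each 17982 frames → 665334.
Remaining 0 whole minutes in the current block: 0 frames.
Within the current minute: 45 × 30 + 23 = 1373. Total = 665334 + 0 + 1373 = 666707.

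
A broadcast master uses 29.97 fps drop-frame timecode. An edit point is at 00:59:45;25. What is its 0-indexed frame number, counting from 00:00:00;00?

107467

Complete 10-minute blocks: 5, each 17982 frames → 89910.
Remaining 9 whole minutes in the current block: 1800 + 8 × 1798 = 16184 frames.
Within the current minute: 45 × 30 + 25 − 2 = 1373 (labels ;00/;01 skipped at this minute). Total = 89910 + 16184 + 1373 = 107467.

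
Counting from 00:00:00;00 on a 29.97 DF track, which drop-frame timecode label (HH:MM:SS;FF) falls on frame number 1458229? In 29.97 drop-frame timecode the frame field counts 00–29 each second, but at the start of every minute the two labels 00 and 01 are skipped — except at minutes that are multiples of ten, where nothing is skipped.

Each 10-minute DF block holds 10 × 60 × 30 − 9 × 2 = 17982 frames. 1458229 ÷ 17982 → 81 full blocks, remainder 1687.
Within the partial block the first minute is 1800 frames and each further minute 1798, so 0 further minute boundaries passed. Total skipped labels = 18 × 81 + 2 × 0 = 1458.
Non-drop label index = 1458229 + 1458 = 1459687; at 30 labels/s that is 13:30:56:07, i.e. DF 13:30:56;07.

13:30:56;07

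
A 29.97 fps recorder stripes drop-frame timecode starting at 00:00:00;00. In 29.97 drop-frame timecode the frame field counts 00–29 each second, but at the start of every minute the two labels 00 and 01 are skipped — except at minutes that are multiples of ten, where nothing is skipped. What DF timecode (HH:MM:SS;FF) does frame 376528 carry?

03:29:23;16

Each 10-minute DF block holds 10 × 60 × 30 − 9 × 2 = 17982 frames. 376528 ÷ 17982 → 20 full blocks, remainder 16888.
Within the partial block the first minute is 1800 frames and each further minute 1798, so 9 further minute boundaries passed. Total skipped labels = 18 × 20 + 2 × 9 = 378.
Non-drop label index = 376528 + 378 = 376906; at 30 labels/s that is 03:29:23:16, i.e. DF 03:29:23;16.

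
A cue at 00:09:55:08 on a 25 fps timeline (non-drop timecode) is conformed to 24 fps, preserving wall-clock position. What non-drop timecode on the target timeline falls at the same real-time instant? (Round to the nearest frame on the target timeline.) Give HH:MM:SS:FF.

00:09:55:08

Source frame index: (0×3600 + 9×60 + 55) × 25 + 8 = 14883.
Real time: 14883 / (25) = 14883/25 s.
Target frame: (14883/25) × (24) = 357192/25 ≈ 14287.680 → 14288.
At 24 labels/s: frame 14288 → 00:09:55:08.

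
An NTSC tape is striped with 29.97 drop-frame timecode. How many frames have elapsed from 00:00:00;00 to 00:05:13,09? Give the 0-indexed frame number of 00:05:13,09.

Complete 10-minute blocks: 0, each 17982 frames → 0.
Remaining 5 whole minutes in the current block: 1800 + 4 × 1798 = 8992 frames.
Within the current minute: 13 × 30 + 9 − 2 = 397 (labels ;00/;01 skipped at this minute). Total = 0 + 8992 + 397 = 9389.

9389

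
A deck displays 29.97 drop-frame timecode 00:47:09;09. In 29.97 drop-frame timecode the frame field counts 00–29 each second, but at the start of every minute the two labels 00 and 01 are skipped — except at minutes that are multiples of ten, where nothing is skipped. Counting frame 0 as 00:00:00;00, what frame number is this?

84793

As if non-drop at 30 labels/s: (0 × 3600 + 47 × 60 + 9) × 30 + 9 = 84879.
Minute boundaries passed: 47; those not divisible by 10: 47 − 4 = 43; dropped labels = 2 × 43 = 86.
Actual frame index = 84879 − 86 = 84793.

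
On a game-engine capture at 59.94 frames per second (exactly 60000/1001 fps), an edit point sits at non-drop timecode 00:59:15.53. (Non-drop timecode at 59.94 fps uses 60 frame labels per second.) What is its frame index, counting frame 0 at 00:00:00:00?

Total seconds to the label: (0 × 3600 + 59 × 60 + 15) = 3555.
Frame index = 3555 × 60 + 53 = 213353.

frame 213353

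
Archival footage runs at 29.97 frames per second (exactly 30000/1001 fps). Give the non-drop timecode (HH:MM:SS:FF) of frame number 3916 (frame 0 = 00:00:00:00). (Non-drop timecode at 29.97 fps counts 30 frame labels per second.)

00:02:10:16

3916 ÷ 30 = 130 full seconds, remainder 16 frames.
130 s = 0 h 2 min 10 s.
Timecode: 00:02:10:16.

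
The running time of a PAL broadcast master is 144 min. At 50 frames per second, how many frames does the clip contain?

144 min = 8640 s.
Frames = 8640 × 50 = 432000.

432000 frames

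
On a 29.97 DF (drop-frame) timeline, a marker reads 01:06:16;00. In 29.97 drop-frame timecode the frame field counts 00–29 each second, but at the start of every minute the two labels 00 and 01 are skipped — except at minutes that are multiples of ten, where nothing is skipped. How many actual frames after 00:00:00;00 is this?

119160

As if non-drop at 30 labels/s: (1 × 3600 + 6 × 60 + 16) × 30 + 0 = 119280.
Minute boundaries passed: 66; those not divisible by 10: 66 − 6 = 60; dropped labels = 2 × 60 = 120.
Actual frame index = 119280 − 120 = 119160.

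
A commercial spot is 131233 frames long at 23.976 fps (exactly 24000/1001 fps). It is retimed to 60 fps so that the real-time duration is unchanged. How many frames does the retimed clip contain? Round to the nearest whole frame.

Frames at target rate = 131233 × (60) / (24000/1001) = 131364233/400 ≈ 328410.583.
Nearest whole frame: 328411.

328411 frames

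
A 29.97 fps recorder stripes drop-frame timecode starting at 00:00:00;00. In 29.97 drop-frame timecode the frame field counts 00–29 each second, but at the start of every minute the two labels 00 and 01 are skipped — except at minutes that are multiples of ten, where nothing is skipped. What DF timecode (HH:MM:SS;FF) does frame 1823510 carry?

Ten DF minutes hold 17982 frames, so frame 1823510 lies in block 101 (frames 1816182–1834163) with 7328 frames into that block.
The block's first minute is 1800 frames and the rest 1798 each; 7328 frames reaches minute 4, so 101 × 18 + 4 × 2 = 1826 labels have been skipped so far.
Adding those back, label number 1823510 + 1826 = 1825336 at 30 labels/s is 60844 s + 16 f = 16 h 54 min 4 s frame 16, i.e. 16:54:04;16.

16:54:04;16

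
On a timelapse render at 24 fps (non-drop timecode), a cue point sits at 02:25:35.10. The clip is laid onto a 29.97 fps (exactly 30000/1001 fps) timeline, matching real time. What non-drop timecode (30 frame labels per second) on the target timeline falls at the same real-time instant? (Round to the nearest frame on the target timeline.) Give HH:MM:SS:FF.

Source frame index: (2×3600 + 25×60 + 35) × 24 + 10 = 209650.
Real time: 209650 / (24) = 104825/12 s.
Target frame: (104825/12) × (30000/1001) = 37437500/143 ≈ 261800.699 → 261801.
At 30 labels/s: frame 261801 → 02:25:26:21.

02:25:26:21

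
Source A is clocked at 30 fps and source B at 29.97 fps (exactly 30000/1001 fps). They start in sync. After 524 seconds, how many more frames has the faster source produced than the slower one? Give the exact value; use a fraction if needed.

A emits 30 × 524 = 15720 frames; B emits 30000/1001 × 524 = 15720000/1001.
Difference = 15720/1001 frames (≈ 15.7043); B is behind A.

15720/1001 frames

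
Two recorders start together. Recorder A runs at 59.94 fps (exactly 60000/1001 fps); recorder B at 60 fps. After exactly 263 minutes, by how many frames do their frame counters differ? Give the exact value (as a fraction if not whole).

946800/1001 frames

263 min = 15780 s.
A emits 60000/1001 × 15780 = 946800000/1001 frames; B emits 60 × 15780 = 946800.
Difference = 946800/1001 frames (≈ 945.8541); B is ahead of A.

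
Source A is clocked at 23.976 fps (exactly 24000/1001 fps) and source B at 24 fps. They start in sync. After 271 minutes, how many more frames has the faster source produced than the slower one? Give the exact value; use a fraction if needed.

390240/1001 frames

271 min = 16260 s.
A emits 24000/1001 × 16260 = 390240000/1001 frames; B emits 24 × 16260 = 390240.
Difference = 390240/1001 frames (≈ 389.8501); B is ahead of A.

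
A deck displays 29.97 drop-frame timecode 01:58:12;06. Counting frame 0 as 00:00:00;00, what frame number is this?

Complete 10-minute blocks: 11, each 17982 frames → 197802.
Remaining 8 whole minutes in the current block: 1800 + 7 × 1798 = 14386 frames.
Within the current minute: 12 × 30 + 6 − 2 = 364 (labels ;00/;01 skipped at this minute). Total = 197802 + 14386 + 364 = 212552.

212552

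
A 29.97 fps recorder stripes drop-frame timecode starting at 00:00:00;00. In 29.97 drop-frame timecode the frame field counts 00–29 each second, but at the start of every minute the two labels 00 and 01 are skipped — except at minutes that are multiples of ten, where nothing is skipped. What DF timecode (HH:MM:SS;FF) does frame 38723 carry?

Each 10-minute DF block holds 10 × 60 × 30 − 9 × 2 = 17982 frames. 38723 ÷ 17982 → 2 full blocks, remainder 2759.
Within the partial block the first minute is 1800 frames and each further minute 1798, so 1 further minute boundary passed. Total skipped labels = 18 × 2 + 2 × 1 = 38.
Non-drop label index = 38723 + 38 = 38761; at 30 labels/s that is 00:21:32:01, i.e. DF 00:21:32;01.

00:21:32;01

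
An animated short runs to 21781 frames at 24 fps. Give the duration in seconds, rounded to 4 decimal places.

907.5417 seconds

Running time = 21781 × 1/24 = 21781/24 s ≈ 907.5417 s.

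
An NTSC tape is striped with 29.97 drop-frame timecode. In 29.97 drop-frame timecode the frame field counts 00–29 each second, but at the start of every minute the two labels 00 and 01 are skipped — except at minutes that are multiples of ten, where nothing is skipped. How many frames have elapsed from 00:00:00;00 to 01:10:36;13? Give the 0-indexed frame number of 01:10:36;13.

126967

Complete 10-minute blocks: 7, each 17982 frames → 125874.
Remaining 0 whole minutes in the current block: 0 frames.
Within the current minute: 36 × 30 + 13 = 1093. Total = 125874 + 0 + 1093 = 126967.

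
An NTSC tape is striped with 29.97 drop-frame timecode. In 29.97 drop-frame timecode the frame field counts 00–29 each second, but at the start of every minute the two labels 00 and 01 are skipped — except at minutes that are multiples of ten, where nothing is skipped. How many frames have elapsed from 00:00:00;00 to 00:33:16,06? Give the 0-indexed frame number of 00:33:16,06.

Complete 10-minute blocks: 3, each 17982 frames → 53946.
Remaining 3 whole minutes in the current block: 1800 + 2 × 1798 = 5396 frames.
Within the current minute: 16 × 30 + 6 − 2 = 484 (labels ;00/;01 skipped at this minute). Total = 53946 + 5396 + 484 = 59826.

59826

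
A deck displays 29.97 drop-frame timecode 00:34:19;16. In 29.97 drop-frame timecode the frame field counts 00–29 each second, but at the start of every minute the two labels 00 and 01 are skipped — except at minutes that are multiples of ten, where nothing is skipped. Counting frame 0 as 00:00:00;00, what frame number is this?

As if non-drop at 30 labels/s: (0 × 3600 + 34 × 60 + 19) × 30 + 16 = 61786.
Minute boundaries passed: 34; those not divisible by 10: 34 − 3 = 31; dropped labels = 2 × 31 = 62.
Actual frame index = 61786 − 62 = 61724.

61724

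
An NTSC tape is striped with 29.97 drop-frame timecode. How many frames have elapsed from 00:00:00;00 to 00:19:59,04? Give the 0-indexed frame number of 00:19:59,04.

35938

As if non-drop at 30 labels/s: (0 × 3600 + 19 × 60 + 59) × 30 + 4 = 35974.
Minute boundaries passed: 19; those not divisible by 10: 19 − 1 = 18; dropped labels = 2 × 18 = 36.
Actual frame index = 35974 − 36 = 35938.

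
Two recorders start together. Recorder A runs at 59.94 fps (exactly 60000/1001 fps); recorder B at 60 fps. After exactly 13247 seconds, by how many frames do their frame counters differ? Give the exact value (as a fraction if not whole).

61140/77 frames

A emits 60000/1001 × 13247 = 61140000/77 frames; B emits 60 × 13247 = 794820.
Difference = 61140/77 frames (≈ 794.0260); B is ahead of A.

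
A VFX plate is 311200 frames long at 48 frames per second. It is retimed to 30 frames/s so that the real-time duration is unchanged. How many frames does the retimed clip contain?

194500 frames

Frames at target rate = 311200 × (30) / (48) = 194500.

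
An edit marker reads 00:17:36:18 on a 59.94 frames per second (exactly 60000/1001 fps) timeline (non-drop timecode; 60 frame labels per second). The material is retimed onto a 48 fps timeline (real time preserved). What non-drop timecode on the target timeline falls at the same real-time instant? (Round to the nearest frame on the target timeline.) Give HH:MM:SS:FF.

Source frame index: (0×3600 + 17×60 + 36) × 60 + 18 = 63378.
Real time: 63378 / (60000/1001) = 10573563/10000 s.
Target frame: (10573563/10000) × (48) = 31720689/625 ≈ 50753.102 → 50753.
At 48 labels/s: frame 50753 → 00:17:37:17.

00:17:37:17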